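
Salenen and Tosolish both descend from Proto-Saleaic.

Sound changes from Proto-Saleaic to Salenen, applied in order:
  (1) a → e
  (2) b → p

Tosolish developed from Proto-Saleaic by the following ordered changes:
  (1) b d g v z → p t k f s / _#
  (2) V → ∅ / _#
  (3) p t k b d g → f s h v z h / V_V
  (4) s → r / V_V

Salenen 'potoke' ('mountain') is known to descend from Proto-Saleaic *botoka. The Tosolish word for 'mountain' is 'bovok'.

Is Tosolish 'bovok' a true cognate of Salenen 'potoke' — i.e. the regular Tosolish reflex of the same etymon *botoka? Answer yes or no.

no

Derive the expected Tosolish reflex of *botoka:
Tosolish: *botoka > botok > bosok > borok  (by apocope, intervocalic lenition, rhotacism)
The regular Tosolish reflex would be 'borok', but the attested form is 'bovok'. The correspondence is irregular, so they are not cognates (the Tosolish form has a different source).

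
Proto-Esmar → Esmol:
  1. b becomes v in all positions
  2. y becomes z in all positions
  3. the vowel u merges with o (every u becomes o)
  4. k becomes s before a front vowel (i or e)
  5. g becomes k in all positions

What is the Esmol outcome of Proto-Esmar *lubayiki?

lovazisi

Esmol: *lubayiki
  lubayiki → luvayiki   [unconditioned shift]
  luvayiki → luvaziki   [unconditioned shift]
  luvaziki → lovaziki   [vowel merger]
  lovaziki → lovazisi   [palatalisation]
  lovazisi (rule 5 does not apply)
  giving Esmol lovazisi.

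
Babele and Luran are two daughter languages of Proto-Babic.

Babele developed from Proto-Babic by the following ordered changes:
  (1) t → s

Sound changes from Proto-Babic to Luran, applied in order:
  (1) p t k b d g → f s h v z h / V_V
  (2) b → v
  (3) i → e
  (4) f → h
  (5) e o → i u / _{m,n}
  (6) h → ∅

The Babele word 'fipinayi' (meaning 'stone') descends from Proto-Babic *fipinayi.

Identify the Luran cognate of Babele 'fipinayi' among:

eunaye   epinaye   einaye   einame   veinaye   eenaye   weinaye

Luran: *fipinayi
  fipinayi → fifinayi   [intervocalic lenition]
  fifinayi (rule 2 does not apply)
  fifinayi → fefenaye   [vowel merger]
  fefenaye → hehenaye   [unconditioned shift]
  hehenaye → hehinaye   [pre-nasal raising]
  hehinaye → einaye   [h-loss]
  giving Luran einaye.
The other candidates each miss or misapply at least one Luran change.

einaye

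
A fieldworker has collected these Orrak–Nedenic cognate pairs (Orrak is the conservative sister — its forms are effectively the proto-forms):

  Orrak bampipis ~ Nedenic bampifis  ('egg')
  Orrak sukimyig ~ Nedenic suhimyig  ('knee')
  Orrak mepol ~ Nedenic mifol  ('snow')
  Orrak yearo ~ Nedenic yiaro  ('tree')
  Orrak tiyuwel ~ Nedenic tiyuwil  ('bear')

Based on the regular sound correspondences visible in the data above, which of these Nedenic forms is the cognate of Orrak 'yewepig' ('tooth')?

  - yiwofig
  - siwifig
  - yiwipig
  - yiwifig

tiyuwel ~ tiyuwil — Orrak e corresponds to Nedenic i after a consonant, before a consonant other than r, m, n, p, b, f, v.
mepol ~ mifol — Orrak e corresponds to Nedenic i after a consonant, before a labial obstruent.
bampipis ~ bampifis — Orrak p corresponds to Nedenic f between vowels (before a front vowel).
Applying these to Orrak 'yewepig':
  yewepig → yiwepig   (e→i after a consonant, before a consonant other than r, m, n, p, b, f, v)
  yiwepig → yiwipig   (e→i after a consonant, before a labial obstruent)
  yiwipig → yiwifig   (p→f between vowels (before a front vowel))
So the Nedenic cognate is 'yiwifig'.

yiwifig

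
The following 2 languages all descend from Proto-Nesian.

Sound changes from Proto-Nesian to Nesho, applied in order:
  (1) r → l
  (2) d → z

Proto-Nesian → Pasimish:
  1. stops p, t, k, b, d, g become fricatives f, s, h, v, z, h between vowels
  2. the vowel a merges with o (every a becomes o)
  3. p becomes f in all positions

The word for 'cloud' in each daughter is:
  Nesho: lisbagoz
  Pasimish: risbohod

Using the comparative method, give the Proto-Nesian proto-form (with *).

*risbagod

Position 1: Nesho has l, Pasimish has r. Pasimish preserves r here (none of its changes turn any other segment into r), so the proto-segment is *r.
Position 6: Nesho has g, Pasimish has h. Nesho preserves g here (none of its changes turn any other segment into g), so the proto-segment is *g.
Position 8: Nesho has z, Pasimish has d. Pasimish preserves d here (none of its changes turn any other segment into d), so the proto-segment is *d.
Verify the candidate proto-form against each daughter:
Nesho: start from *risbagod.
  rule 1 (unconditioned shift): risbagod → lisbagod
  rule 2 (unconditioned shift): lisbagod → lisbagoz
  ⇒ Nesho lisbagoz
Pasimish: *risbagod
  risbagod → risbahod   [intervocalic lenition]
  risbahod → risbohod   [vowel merger]
  risbohod (rule 3 does not apply)
  giving Pasimish risbohod.
Only *risbagod yields all of Nesho lisbagoz, Pasimish risbohod.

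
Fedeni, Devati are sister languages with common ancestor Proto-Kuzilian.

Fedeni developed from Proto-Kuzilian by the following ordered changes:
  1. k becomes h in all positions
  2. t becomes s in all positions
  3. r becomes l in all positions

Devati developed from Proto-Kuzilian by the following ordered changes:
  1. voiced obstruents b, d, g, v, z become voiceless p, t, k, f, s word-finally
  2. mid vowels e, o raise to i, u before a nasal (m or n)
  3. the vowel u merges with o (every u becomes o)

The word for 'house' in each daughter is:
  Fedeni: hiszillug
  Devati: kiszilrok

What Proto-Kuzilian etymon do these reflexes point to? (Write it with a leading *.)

*kiszilrug

Position 1: Fedeni has h, Devati has k. Taking the neighbouring segments as reconstructed: Fedeni h could go back to *k or *h; Devati k can only go back to *k — the one source consistent with every daughter is *k.
Position 9: Fedeni has g, Devati has k. Fedeni preserves g here (none of its changes turn any other segment into g), so the proto-segment is *g.
Position 8: Fedeni has u, Devati has o. Fedeni preserves u here (none of its changes turn any other segment into u), so the proto-segment is *u.
This points to *kiszilrug. Verify forward in each daughter:
Fedeni: *kiszilrug
  kiszilrug → hiszilrug   [unconditioned shift]
  hiszilrug (rule 2 does not apply)
  hiszilrug → hiszillug   [unconditioned shift]
  giving Fedeni hiszillug.
Devati: start from *kiszilrug.
  rule 1 (final devoicing): kiszilrug → kiszilruk
  rule 2: no change — kiszilruk
  rule 3 (vowel merger): kiszilruk → kiszilrok
  ⇒ Devati kiszilrok
Only *kiszilrug yields all of Fedeni hiszillug, Devati kiszilrok.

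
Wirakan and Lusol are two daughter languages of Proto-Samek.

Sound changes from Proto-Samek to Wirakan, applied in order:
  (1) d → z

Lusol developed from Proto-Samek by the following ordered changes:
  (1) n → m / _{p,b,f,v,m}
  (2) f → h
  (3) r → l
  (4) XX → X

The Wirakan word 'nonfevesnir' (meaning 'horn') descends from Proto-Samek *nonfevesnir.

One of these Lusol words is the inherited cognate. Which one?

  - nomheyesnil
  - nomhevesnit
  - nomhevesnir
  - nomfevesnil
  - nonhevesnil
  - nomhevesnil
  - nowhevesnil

Lusol: *nonfevesnir
  nonfevesnir → nomfevesnir   [nasal place assimilation]
  nomfevesnir → nomhevesnir   [unconditioned shift]
  nomhevesnir → nomhevesnil   [unconditioned shift]
  nomhevesnil (rule 4 does not apply)
  giving Lusol nomhevesnil.
Only 'nomhevesnil' matches the regular Lusol development of *nonfevesnir.

nomhevesnil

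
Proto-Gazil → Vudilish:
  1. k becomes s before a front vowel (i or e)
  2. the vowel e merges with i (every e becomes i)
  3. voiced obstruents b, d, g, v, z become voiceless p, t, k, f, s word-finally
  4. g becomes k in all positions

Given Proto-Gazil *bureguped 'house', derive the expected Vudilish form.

burikupit

Vudilish: *bureguped
  bureguped (rule 1 does not apply)
  bureguped → burigupid   [vowel merger]
  burigupid → burigupit   [final devoicing]
  burigupit → burikupit   [unconditioned shift]
  giving Vudilish burikupit.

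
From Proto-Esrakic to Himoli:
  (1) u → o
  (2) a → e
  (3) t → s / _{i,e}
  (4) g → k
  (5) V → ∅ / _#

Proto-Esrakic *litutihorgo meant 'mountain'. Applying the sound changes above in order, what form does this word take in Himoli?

Himoli: *litutihorgo
  litutihorgo → litotihorgo   [vowel merger]
  litotihorgo (rule 2 does not apply)
  litotihorgo → litosihorgo   [palatalisation]
  litosihorgo → litosihorko   [unconditioned shift]
  litosihorko → litosihork   [apocope]
  giving Himoli litosihork.

litosihork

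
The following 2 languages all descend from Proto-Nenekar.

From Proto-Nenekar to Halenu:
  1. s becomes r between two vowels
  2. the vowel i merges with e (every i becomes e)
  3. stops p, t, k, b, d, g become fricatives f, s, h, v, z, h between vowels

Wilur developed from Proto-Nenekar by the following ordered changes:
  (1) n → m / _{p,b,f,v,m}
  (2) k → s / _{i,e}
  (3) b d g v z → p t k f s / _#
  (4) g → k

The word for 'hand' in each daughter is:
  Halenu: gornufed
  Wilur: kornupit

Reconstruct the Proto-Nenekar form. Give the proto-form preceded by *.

*gornupid

Position 8: Halenu has d, Wilur has t. Halenu preserves d here (none of its changes turn any other segment into d), so the proto-segment is *d.
Position 7: Halenu has e, Wilur has i. Wilur preserves i here (none of its changes turn any other segment into i), so the proto-segment is *i.
Position 6: Halenu has f, Wilur has p. Taking the neighbouring segments as reconstructed: Halenu f could go back to *p or *f; Wilur p can only go back to *p — the one source consistent with every daughter is *p.
Continuing position by position gives *gornupid; check it forward:
Halenu: *gornupid > gornuped > gornufed  (by vowel merger, intervocalic lenition)
Wilur: start from *gornupid.
  rule 1: no change — gornupid
  rule 2: no change — gornupid
  rule 3 (final devoicing): gornupid → gornupit
  rule 4 (unconditioned shift): gornupit → kornupit
  ⇒ Wilur kornupit
*gornupid is the unique common source.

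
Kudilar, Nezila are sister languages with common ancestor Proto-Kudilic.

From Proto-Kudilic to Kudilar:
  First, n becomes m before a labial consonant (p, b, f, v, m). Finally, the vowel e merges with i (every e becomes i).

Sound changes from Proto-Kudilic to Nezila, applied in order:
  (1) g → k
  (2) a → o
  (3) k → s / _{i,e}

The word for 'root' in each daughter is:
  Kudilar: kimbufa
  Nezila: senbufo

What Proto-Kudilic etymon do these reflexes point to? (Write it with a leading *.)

*kenbufa

Position 1: Kudilar has k, Nezila has s. Kudilar preserves k here (none of its changes turn any other segment into k), so the proto-segment is *k.
Position 7: Kudilar has a, Nezila has o. Kudilar preserves a here (none of its changes turn any other segment into a), so the proto-segment is *a.
Verify the candidate proto-form against each daughter:
Kudilar: *kenbufa > kembufa > kimbufa  (by nasal place assimilation, vowel merger)
Nezila: *kenbufa > kenbufo > senbufo  (by vowel merger, palatalisation)
*kenbufa is the unique common source.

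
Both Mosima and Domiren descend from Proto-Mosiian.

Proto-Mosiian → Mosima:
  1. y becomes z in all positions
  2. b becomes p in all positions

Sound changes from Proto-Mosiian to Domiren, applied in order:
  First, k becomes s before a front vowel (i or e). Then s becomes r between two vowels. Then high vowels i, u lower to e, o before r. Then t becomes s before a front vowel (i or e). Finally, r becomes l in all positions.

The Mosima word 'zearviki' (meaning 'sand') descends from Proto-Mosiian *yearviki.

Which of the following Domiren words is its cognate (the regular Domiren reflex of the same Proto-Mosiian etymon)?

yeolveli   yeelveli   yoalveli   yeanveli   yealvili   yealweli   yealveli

Domiren: *yearviki
  yearviki → yearvisi   [palatalisation]
  yearvisi → yearviri   [rhotacism]
  yearviri → yearveri   [pre-rhotic lowering]
  yearveri (rule 4 does not apply)
  yearveri → yealveli   [unconditioned shift]
  giving Domiren yealveli.

yealveli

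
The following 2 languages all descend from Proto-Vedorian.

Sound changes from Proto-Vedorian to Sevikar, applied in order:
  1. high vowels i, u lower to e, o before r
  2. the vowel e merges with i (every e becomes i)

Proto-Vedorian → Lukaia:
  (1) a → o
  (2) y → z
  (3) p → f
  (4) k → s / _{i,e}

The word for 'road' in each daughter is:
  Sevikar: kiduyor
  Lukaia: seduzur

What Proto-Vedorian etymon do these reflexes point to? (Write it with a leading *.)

*keduyur

Position 1: Sevikar has k, Lukaia has s. Sevikar preserves k here (none of its changes turn any other segment into k), so the proto-segment is *k.
Position 2: Sevikar has i, Lukaia has e. Lukaia preserves e here (none of its changes turn any other segment into e), so the proto-segment is *e.
Verify the candidate proto-form against each daughter:
Sevikar: *keduyur
  keduyur → keduyor   [pre-rhotic lowering]
  keduyor → kiduyor   [vowel merger]
  giving Sevikar kiduyor.
Lukaia: start from *keduyur.
  rule 1: no change — keduyur
  rule 2 (unconditioned shift): keduyur → keduzur
  rule 3: no change — keduzur
  rule 4 (palatalisation): keduzur → seduzur
  ⇒ Lukaia seduzur
Only *keduyur yields all of Sevikar kiduyor, Lukaia seduzur.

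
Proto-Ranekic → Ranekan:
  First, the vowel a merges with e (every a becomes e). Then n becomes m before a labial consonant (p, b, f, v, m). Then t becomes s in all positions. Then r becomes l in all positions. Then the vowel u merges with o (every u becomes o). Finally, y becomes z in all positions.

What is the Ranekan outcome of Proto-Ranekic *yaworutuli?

zewolosoli

Ranekan: start from *yaworutuli.
  rule 1 (vowel merger): yaworutuli → yeworutuli
  rule 2: no change — yeworutuli
  rule 3 (unconditioned shift): yeworutuli → yeworusuli
  rule 4 (unconditioned shift): yeworusuli → yewolusuli
  rule 5 (vowel merger): yewolusuli → yewolosoli
  rule 6 (unconditioned shift): yewolosoli → zewolosoli
  ⇒ Ranekan zewolosoli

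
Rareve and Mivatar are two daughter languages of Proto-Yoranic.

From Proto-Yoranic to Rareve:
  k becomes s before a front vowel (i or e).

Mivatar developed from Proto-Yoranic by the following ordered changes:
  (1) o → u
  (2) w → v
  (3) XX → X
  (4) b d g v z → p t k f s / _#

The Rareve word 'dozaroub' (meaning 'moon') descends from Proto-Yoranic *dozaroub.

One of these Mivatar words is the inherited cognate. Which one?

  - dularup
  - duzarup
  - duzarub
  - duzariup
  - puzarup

duzarup

Mivatar: *dozaroub
  dozaroub → duzaruub   [vowel merger]
  duzaruub (rule 2 does not apply)
  duzaruub → duzarub   [degemination]
  duzarub → duzarup   [final devoicing]
  giving Mivatar duzarup.
The other candidates each miss or misapply at least one Mivatar change.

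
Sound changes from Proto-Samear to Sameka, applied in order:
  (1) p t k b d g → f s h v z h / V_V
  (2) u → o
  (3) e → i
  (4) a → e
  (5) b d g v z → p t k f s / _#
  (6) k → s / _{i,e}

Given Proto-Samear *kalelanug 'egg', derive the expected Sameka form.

selilenok

Sameka: *kalelanug > kalelanog > kalilanog > kelilenog > kelilenok > selilenok  (by vowel merger, vowel merger, vowel merger, final devoicing, palatalisation)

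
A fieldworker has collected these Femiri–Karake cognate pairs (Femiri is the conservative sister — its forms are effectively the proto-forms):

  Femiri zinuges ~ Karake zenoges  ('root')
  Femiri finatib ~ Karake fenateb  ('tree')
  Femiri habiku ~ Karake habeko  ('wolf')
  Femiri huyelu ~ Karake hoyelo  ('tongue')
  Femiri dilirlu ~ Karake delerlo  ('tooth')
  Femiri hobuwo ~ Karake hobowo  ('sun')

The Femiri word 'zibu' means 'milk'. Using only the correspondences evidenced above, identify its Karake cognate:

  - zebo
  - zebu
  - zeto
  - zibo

zebo

finatib ~ fenateb — Femiri i corresponds to Karake e after a consonant, before a labial obstruent.
habiku ~ habeko, huyelu ~ hoyelo — Femiri u corresponds to Karake o word-finally.
Applying these to Femiri 'zibu':
  zibu → zebu   (i→e after a consonant, before a labial obstruent)
  zebu → zebo   (u→o word-finally)
So the Karake cognate is 'zebo'.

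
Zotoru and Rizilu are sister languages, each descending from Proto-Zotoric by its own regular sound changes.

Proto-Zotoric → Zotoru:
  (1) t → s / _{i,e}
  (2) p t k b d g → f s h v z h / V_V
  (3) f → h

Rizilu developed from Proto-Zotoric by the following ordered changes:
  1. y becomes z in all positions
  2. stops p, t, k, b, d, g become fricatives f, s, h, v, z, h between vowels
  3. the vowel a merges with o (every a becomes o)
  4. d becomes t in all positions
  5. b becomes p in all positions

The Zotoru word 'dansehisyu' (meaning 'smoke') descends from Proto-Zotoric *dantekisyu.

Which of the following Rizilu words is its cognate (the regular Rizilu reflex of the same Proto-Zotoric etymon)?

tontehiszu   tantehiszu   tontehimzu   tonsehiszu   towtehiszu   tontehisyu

tontehiszu

Rizilu: start from *dantekisyu.
  rule 1 (unconditioned shift): dantekisyu → dantekiszu
  rule 2 (intervocalic lenition): dantekiszu → dantehiszu
  rule 3 (vowel merger): dantehiszu → dontehiszu
  rule 4 (unconditioned shift): dontehiszu → tontehiszu
  rule 5: no change — tontehiszu
  ⇒ Rizilu tontehiszu
Among the options, 'tontehiszu' alone shows every Rizilu change applied in order.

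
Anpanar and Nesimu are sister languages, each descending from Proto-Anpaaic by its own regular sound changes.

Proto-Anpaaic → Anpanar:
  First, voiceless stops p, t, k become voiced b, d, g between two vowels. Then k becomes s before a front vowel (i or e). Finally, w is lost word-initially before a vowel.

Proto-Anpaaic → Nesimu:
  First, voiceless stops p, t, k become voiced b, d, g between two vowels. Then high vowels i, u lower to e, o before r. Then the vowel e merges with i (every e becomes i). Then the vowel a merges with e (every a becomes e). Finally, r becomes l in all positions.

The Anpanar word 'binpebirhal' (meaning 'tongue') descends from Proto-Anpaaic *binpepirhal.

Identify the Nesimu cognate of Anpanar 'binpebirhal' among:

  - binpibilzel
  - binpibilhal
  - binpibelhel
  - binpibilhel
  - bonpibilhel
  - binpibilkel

Nesimu: start from *binpepirhal.
  rule 1 (intervocalic voicing): binpepirhal → binpebirhal
  rule 2 (pre-rhotic lowering): binpebirhal → binpeberhal
  rule 3 (vowel merger): binpeberhal → binpibirhal
  rule 4 (vowel merger): binpibirhal → binpibirhel
  rule 5 (unconditioned shift): binpibirhel → binpibilhel
  ⇒ Nesimu binpibilhel

binpibilhel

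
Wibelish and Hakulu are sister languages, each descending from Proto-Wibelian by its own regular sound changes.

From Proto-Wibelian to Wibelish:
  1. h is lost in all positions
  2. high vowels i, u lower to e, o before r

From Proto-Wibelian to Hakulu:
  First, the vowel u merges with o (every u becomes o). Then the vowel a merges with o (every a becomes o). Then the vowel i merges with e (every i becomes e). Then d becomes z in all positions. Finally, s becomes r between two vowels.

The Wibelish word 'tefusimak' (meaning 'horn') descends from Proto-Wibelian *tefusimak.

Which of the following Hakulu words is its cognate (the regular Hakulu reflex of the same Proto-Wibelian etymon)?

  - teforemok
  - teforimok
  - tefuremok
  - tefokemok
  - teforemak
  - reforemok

Hakulu: *tefusimak > tefosimak > tefosimok > tefosemok > teforemok  (by vowel merger, vowel merger, vowel merger, rhotacism)
The other candidates each miss or misapply at least one Hakulu change.

teforemok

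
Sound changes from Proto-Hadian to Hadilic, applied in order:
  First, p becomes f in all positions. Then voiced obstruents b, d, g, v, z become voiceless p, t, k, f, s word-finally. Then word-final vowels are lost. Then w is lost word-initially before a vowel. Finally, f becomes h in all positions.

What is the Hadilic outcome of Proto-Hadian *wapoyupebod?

Hadilic: *wapoyupebod
  wapoyupebod → wafoyufebod   [unconditioned shift]
  wafoyufebod → wafoyufebot   [final devoicing]
  wafoyufebot (rule 3 does not apply)
  wafoyufebot → afoyufebot   [glide loss]
  afoyufebot → ahoyuhebot   [unconditioned shift]
  giving Hadilic ahoyuhebot.

ahoyuhebot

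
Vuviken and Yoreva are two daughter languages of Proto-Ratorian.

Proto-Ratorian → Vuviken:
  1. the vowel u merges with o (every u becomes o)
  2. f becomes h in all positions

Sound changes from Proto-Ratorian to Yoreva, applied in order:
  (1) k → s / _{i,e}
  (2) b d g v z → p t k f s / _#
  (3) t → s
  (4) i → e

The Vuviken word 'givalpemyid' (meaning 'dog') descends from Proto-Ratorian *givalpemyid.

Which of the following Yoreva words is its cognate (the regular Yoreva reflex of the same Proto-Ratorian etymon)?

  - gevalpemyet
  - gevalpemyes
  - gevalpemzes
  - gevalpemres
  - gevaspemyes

gevalpemyes

Yoreva: *givalpemyid > givalpemyit > givalpemyis > gevalpemyes  (by final devoicing, unconditioned shift, vowel merger)
The other candidates each miss or misapply at least one Yoreva change.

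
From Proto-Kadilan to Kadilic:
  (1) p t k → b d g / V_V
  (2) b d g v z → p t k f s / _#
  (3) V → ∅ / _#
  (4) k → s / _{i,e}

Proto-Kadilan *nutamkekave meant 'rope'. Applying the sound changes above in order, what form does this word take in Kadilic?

Kadilic: *nutamkekave
  nutamkekave → nudamkegave   [intervocalic voicing]
  nudamkegave (rule 2 does not apply)
  nudamkegave → nudamkegav   [apocope]
  nudamkegav → nudamsegav   [palatalisation]
  giving Kadilic nudamsegav.

nudamsegav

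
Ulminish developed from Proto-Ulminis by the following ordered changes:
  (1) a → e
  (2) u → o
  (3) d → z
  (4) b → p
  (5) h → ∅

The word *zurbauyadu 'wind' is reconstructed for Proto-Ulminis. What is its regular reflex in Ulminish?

zorpeoyezo

Ulminish: *zurbauyadu > zurbeuyedu > zorbeoyedo > zorbeoyezo > zorpeoyezo  (by vowel merger, vowel merger, unconditioned shift, unconditioned shift)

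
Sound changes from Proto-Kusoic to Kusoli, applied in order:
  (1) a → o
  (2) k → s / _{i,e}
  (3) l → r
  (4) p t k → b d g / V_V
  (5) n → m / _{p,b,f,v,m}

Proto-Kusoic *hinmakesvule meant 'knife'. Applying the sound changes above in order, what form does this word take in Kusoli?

Kusoli: *hinmakesvule
  hinmakesvule → hinmokesvule   [vowel merger]
  hinmokesvule → hinmosesvule   [palatalisation]
  hinmosesvule → hinmosesvure   [unconditioned shift]
  hinmosesvure (rule 4 does not apply)
  hinmosesvure → himmosesvure   [nasal place assimilation]
  giving Kusoli himmosesvure.

himmosesvure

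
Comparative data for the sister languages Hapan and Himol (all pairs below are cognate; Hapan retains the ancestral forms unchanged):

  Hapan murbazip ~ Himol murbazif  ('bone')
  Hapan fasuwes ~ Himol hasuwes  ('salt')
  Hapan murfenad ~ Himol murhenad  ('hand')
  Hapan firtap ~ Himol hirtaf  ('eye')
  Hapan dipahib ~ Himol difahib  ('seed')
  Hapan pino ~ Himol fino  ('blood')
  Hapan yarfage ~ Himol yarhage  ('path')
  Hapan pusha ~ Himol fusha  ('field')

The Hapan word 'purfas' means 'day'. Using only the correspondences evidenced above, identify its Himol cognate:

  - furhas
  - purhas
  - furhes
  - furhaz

furhas

pusha ~ fusha — Hapan p corresponds to Himol f word-initially before a back vowel.
yarfage ~ yarhage — Hapan f corresponds to Himol h after a consonant, before a back vowel.
Applying these to Hapan 'purfas':
  purfas → furfas   (p→f word-initially before a back vowel)
  furfas → furhas   (f→h after a consonant, before a back vowel)
So the Himol cognate is 'furhas'.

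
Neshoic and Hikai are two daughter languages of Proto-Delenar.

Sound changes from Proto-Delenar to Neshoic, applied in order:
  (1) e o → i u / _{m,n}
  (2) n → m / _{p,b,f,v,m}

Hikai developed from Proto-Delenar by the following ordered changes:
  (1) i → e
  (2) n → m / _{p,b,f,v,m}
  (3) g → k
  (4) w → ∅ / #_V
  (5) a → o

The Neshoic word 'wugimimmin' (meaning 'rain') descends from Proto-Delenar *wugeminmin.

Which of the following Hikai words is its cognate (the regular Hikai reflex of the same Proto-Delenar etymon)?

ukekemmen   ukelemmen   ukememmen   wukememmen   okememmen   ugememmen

ukememmen

Hikai: *wugeminmin > wugemenmen > wugememmen > wukememmen > ukememmen  (by vowel merger, nasal place assimilation, unconditioned shift, glide loss)
The other candidates each miss or misapply at least one Hikai change.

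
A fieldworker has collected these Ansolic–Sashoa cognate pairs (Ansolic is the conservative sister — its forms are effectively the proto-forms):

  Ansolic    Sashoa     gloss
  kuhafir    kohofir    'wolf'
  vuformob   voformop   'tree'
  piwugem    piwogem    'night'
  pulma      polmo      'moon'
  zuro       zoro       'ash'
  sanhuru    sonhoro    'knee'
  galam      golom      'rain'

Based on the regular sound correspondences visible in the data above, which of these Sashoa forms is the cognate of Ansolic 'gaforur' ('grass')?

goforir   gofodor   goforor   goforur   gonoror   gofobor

goforor

kuhafir ~ kohofir — Ansolic a corresponds to Sashoa o after a consonant, before a labial obstruent.
zuro ~ zoro, sanhuru ~ sonhoro — Ansolic u corresponds to Sashoa o after a consonant, before r.
Applying these to Ansolic 'gaforur':
  gaforur → goforur   (a→o after a consonant, before a labial obstruent)
  goforur → goforor   (u→o after a consonant, before r)
So the Sashoa cognate is 'goforor'.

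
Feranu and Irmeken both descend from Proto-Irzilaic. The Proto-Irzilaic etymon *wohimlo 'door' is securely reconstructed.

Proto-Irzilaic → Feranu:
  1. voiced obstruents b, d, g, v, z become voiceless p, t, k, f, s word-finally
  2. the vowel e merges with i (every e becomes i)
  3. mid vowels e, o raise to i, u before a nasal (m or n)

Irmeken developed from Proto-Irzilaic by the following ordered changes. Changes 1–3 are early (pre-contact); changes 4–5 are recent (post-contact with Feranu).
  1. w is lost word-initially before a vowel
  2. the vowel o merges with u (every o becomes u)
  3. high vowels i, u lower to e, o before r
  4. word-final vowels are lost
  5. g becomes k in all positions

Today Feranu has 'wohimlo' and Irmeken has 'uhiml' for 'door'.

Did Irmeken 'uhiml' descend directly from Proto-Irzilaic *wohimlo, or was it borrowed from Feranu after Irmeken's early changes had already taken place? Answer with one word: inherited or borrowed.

inherited

If inherited, *wohimlo would pass through all of Irmeken's changes:
Irmeken: *wohimlo
  wohimlo → ohimlo   [glide loss]
  ohimlo → uhimlu   [vowel merger]
  uhimlu (rule 3 does not apply)
  uhimlu → uhiml   [apocope]
  uhiml (rule 5 does not apply)
  giving Irmeken uhiml.
If borrowed from Feranu 'wohimlo' after the early changes, it would undergo only the recent ones:
  rule 4 (apocope): wohimlo → wohiml
  rule 5 (unconditioned shift): no change (wohiml)
  ⇒ as a loan: wohiml
Irmeken 'uhiml' matches the inherited outcome exactly, so it is an inherited cognate, not a loan.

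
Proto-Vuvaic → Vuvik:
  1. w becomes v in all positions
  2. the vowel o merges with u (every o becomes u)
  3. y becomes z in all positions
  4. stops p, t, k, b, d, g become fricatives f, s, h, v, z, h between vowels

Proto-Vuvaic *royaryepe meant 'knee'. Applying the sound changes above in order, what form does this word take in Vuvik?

ruzarzefe

Vuvik: start from *royaryepe.
  rule 1: no change — royaryepe
  rule 2 (vowel merger): royaryepe → ruyaryepe
  rule 3 (unconditioned shift): ruyaryepe → ruzarzepe
  rule 4 (intervocalic lenition): ruzarzepe → ruzarzefe
  ⇒ Vuvik ruzarzefe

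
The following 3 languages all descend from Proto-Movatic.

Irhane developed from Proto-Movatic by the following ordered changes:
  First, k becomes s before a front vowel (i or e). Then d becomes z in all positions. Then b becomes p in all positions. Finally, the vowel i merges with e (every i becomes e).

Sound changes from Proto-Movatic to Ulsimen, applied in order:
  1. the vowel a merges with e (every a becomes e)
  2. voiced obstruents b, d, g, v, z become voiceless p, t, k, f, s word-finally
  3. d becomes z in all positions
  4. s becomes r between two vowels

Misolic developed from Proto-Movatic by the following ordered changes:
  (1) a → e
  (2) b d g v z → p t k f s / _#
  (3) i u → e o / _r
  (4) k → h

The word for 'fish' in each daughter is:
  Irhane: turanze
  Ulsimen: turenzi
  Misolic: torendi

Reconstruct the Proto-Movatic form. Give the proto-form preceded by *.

Position 4: Irhane has a, Ulsimen has e, Misolic has e. Irhane preserves a here (none of its changes turn any other segment into a), so the proto-segment is *a.
Position 2: Irhane has u, Ulsimen has u, Misolic has o. Irhane preserves u here (none of its changes turn any other segment into u), so the proto-segment is *u.
Position 7: Irhane has e, Ulsimen has i, Misolic has i. Ulsimen preserves i here (none of its changes turn any other segment into i), so the proto-segment is *i.
Continuing position by position gives *turandi; check it forward:
Irhane: start from *turandi.
  rule 1: no change — turandi
  rule 2 (unconditioned shift): turandi → turanzi
  rule 3: no change — turanzi
  rule 4 (vowel merger): turanzi → turanze
  ⇒ Irhane turanze
Ulsimen: start from *turandi.
  rule 1 (vowel merger): turandi → turendi
  rule 2: no change — turendi
  rule 3 (unconditioned shift): turendi → turenzi
  rule 4: no change — turenzi
  ⇒ Ulsimen turenzi
Misolic: start from *turandi.
  rule 1 (vowel merger): turandi → turendi
  rule 2: no change — turendi
  rule 3 (pre-rhotic lowering): turendi → torendi
  rule 4: no change — torendi
  ⇒ Misolic torendi
No other proto-form is consistent with every reflex, so the reconstruction is *turandi.

*turandi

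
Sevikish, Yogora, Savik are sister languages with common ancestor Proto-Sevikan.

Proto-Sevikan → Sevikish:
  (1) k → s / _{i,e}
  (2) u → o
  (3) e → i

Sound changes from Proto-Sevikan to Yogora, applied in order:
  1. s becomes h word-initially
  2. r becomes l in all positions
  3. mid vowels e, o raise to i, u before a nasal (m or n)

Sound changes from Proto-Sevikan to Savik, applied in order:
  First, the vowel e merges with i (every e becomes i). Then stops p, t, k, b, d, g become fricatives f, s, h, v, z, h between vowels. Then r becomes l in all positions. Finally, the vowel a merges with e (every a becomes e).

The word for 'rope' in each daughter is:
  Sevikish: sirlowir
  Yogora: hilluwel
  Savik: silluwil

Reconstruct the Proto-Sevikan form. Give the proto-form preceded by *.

Position 3: Sevikish has r, Yogora has l, Savik has l. Sevikish preserves r here (none of its changes turn any other segment into r), so the proto-segment is *r.
Position 7: Sevikish has i, Yogora has e, Savik has i. Yogora preserves e here (none of its changes turn any other segment into e), so the proto-segment is *e.
Continuing position by position gives *sirluwer; check it forward:
Sevikish: start from *sirluwer.
  rule 1: no change — sirluwer
  rule 2 (vowel merger): sirluwer → sirlower
  rule 3 (vowel merger): sirlower → sirlowir
  ⇒ Sevikish sirlowir
Yogora: *sirluwer > hirluwer > hilluwel  (by debuccalisation, unconditioned shift)
Savik: start from *sirluwer.
  rule 1 (vowel merger): sirluwer → sirluwir
  rule 2: no change — sirluwir
  rule 3 (unconditioned shift): sirluwir → silluwil
  rule 4: no change — silluwil
  ⇒ Savik silluwil
No other proto-form is consistent with every reflex, so the reconstruction is *sirluwer.

*sirluwer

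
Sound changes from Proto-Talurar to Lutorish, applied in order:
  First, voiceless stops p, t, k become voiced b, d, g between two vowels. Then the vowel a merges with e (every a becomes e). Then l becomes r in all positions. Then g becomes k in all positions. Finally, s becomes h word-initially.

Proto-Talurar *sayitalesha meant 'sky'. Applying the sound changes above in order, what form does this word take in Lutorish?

Lutorish: *sayitalesha
  sayitalesha → sayidalesha   [intervocalic voicing]
  sayidalesha → seyideleshe   [vowel merger]
  seyideleshe → seyidereshe   [unconditioned shift]
  seyidereshe (rule 4 does not apply)
  seyidereshe → heyidereshe   [debuccalisation]
  giving Lutorish heyidereshe.

heyidereshe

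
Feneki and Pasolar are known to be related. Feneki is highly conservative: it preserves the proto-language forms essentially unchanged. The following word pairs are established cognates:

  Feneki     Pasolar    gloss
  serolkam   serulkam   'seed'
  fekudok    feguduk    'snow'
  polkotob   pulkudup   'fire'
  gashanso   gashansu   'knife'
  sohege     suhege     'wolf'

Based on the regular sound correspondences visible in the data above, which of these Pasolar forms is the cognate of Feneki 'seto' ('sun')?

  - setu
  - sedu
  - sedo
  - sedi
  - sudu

sedu

polkotob ~ pulkudup — Feneki t corresponds to Pasolar d between vowels (before a back vowel).
gashanso ~ gashansu — Feneki o corresponds to Pasolar u word-finally.
Applying these to Feneki 'seto':
  seto → sedo   (t→d between vowels (before a back vowel))
  sedo → sedu   (o→u word-finally)
So the Pasolar cognate is 'sedu'.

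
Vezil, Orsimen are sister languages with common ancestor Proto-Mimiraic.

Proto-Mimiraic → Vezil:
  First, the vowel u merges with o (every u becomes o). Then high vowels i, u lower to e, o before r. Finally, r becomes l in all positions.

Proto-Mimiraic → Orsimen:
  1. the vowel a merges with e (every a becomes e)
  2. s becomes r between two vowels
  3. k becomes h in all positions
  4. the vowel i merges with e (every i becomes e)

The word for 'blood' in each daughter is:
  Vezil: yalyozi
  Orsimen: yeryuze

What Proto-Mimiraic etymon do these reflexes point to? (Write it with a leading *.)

*yaryuzi

Position 7: Vezil has i, Orsimen has e. Vezil preserves i here (none of its changes turn any other segment into i), so the proto-segment is *i.
Position 5: Vezil has o, Orsimen has u. Orsimen preserves u here (none of its changes turn any other segment into u), so the proto-segment is *u.
Continuing position by position gives *yaryuzi; check it forward:
Vezil: *yaryuzi
  yaryuzi → yaryozi   [vowel merger]
  yaryozi (rule 2 does not apply)
  yaryozi → yalyozi   [unconditioned shift]
  giving Vezil yalyozi.
Orsimen: start from *yaryuzi.
  rule 1 (vowel merger): yaryuzi → yeryuzi
  rule 2: no change — yeryuzi
  rule 3: no change — yeryuzi
  rule 4 (vowel merger): yeryuzi → yeryuze
  ⇒ Orsimen yeryuze
*yaryuzi is the unique common source.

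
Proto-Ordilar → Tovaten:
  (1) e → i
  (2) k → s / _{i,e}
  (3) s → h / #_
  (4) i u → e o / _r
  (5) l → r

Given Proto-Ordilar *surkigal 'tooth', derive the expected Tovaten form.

Tovaten: *surkigal
  surkigal (rule 1 does not apply)
  surkigal → sursigal   [palatalisation]
  sursigal → hursigal   [debuccalisation]
  hursigal → horsigal   [pre-rhotic lowering]
  horsigal → horsigar   [unconditioned shift]
  giving Tovaten horsigar.

horsigar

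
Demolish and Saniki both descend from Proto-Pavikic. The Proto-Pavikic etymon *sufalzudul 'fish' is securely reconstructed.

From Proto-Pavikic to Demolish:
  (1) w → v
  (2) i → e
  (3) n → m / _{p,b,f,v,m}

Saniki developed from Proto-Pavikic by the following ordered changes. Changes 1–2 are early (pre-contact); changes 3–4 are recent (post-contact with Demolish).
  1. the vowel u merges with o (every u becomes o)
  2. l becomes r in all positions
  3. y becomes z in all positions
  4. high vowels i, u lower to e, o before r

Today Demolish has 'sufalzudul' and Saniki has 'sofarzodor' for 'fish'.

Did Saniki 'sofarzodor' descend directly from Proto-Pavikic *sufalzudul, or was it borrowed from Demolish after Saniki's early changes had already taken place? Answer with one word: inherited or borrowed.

inherited

If inherited, *sufalzudul would pass through all of Saniki's changes:
Saniki: start from *sufalzudul.
  rule 1 (vowel merger): sufalzudul → sofalzodol
  rule 2 (unconditioned shift): sofalzodol → sofarzodor
  rule 3: no change — sofarzodor
  rule 4: no change — sofarzodor
  ⇒ Saniki sofarzodor
If borrowed from Demolish 'sufalzudul' after the early changes, it would undergo only the recent ones:
  rule 3 (unconditioned shift): no change (sufalzudul)
  rule 4 (pre-rhotic lowering): no change (sufalzudul)
  ⇒ as a loan: sufalzudul
Saniki 'sofarzodor' matches the inherited outcome exactly, so it is an inherited cognate, not a loan.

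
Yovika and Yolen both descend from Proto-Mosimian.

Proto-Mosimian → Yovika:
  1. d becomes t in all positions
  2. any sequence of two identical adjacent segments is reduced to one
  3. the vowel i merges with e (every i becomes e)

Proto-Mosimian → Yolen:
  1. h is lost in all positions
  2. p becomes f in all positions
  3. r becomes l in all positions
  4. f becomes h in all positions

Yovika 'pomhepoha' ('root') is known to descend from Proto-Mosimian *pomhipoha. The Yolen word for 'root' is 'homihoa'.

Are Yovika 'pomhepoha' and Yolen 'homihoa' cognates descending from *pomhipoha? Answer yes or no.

yes

Derive the expected Yolen reflex of *pomhipoha:
Yolen: *pomhipoha
  pomhipoha → pomipoa   [h-loss]
  pomipoa → fomifoa   [unconditioned shift]
  fomifoa (rule 3 does not apply)
  fomifoa → homihoa   [unconditioned shift]
  giving Yolen homihoa.
Yolen 'homihoa' matches the regular reflex exactly, so the pair is cognate.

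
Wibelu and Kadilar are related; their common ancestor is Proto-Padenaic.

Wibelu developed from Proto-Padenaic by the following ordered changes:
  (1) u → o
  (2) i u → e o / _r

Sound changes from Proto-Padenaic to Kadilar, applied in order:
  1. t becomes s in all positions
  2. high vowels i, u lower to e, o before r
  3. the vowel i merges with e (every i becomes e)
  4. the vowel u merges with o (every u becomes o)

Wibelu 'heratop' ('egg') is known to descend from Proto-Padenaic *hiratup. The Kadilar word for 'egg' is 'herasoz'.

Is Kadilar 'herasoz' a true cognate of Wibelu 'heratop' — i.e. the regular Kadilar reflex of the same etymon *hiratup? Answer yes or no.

no

Derive the expected Kadilar reflex of *hiratup:
Kadilar: *hiratup
  hiratup → hirasup   [unconditioned shift]
  hirasup → herasup   [pre-rhotic lowering]
  herasup (rule 3 does not apply)
  herasup → herasop   [vowel merger]
  giving Kadilar herasop.
The regular Kadilar reflex would be 'herasop', but the attested form is 'herasoz'. The correspondence is irregular, so they are not cognates (the Kadilar form has a different source).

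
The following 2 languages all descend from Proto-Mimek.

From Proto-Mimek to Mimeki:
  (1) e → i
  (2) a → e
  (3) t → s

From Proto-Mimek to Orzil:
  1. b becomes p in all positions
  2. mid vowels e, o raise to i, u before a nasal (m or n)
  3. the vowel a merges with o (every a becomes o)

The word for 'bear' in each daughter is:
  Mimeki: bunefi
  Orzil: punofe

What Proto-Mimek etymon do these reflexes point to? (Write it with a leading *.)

*bunafe

Position 6: Mimeki has i, Orzil has e. Orzil preserves e here (none of its changes turn any other segment into e), so the proto-segment is *e.
Position 4: Mimeki has e, Orzil has o. In Mimeki, e can only continue *a, so the proto-segment is *a.
Position 1: Mimeki has b, Orzil has p. Mimeki preserves b here (none of its changes turn any other segment into b), so the proto-segment is *b.
The remaining positions agree across the daughters. Check the candidate against every language:
Mimeki: start from *bunafe.
  rule 1 (vowel merger): bunafe → bunafi
  rule 2 (vowel merger): bunafi → bunefi
  rule 3: no change — bunefi
  ⇒ Mimeki bunefi
Orzil: start from *bunafe.
  rule 1 (unconditioned shift): bunafe → punafe
  rule 2: no change — punafe
  rule 3 (vowel merger): punafe → punofe
  ⇒ Orzil punofe
Only *bunafe yields all of Mimeki bunefi, Orzil punofe.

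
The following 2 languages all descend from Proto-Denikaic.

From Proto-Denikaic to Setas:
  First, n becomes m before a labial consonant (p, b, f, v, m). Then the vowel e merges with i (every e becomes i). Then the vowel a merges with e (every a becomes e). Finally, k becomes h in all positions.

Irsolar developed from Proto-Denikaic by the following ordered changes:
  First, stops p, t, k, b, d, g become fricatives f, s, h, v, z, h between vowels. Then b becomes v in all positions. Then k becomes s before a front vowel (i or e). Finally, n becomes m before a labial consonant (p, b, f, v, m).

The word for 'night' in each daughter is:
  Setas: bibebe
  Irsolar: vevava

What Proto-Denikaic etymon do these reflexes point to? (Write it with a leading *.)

Position 4: Setas has e, Irsolar has a. Irsolar preserves a here (none of its changes turn any other segment into a), so the proto-segment is *a.
Position 6: Setas has e, Irsolar has a. Irsolar preserves a here (none of its changes turn any other segment into a), so the proto-segment is *a.
Continuing position by position gives *bebaba; check it forward:
Setas: start from *bebaba.
  rule 1: no change — bebaba
  rule 2 (vowel merger): bebaba → bibaba
  rule 3 (vowel merger): bibaba → bibebe
  rule 4: no change — bibebe
  ⇒ Setas bibebe
Irsolar: *bebaba > bevava > vevava  (by intervocalic lenition, unconditioned shift)
*bebaba is the unique common source.

*bebaba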